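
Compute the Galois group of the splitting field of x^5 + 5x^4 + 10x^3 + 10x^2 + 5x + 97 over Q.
The polynomial f is an irreducible quintic over Q, so G = Gal(f/Q) is a transitive subgroup of S_5: one of C_5 (5T1, order 5), D_5 (5T2, order 10), F_20 (5T3, order 20), A_5 (5T4, order 60) or S_5 (5T5, order 120). The discriminant of f is 265420800000, which is not a perfect square, so G is not contained in A_5. The transitive groups of degree 5 not contained in A_5 are: F_20 (5T3, order 20), S_5 (5T5, order 120). By Dedekind's theorem, for a prime p not dividing disc(f) the degrees of the irreducible factors of f mod p form the cycle type of an element of G. Factoring f modulo the 18 such primes p <= 73 (skipping 2, 3, 5, which divide the discriminant), each new pattern first appears at: mod 7: f = (x + 4)(x^4 + x^3 + 6x^2 + 5), pattern 4+1; mod 11: f = (x^5 + 5x^4 + 10x^3 + 10x^2 + 5x + 9), pattern 5; mod 19: f = (x + 2)(x^2 + 6x + 6)(x^2 + 16x + 16), pattern 2+2+1; mod 41: f = (x + 16)(x + 23)(x + 25)(x + 28)(x + 36), pattern 1+1+1+1+1. No other pattern occurs in this range, so the set of observed cycle types is {4+1, 5, 2+2+1, 1+1+1+1+1}. The candidates containing elements of all these cycle types are F_20 (5T3) of order 20, S_5 (5T5) of order 120; the others are excluded. The observed types are precisely the cycle types that occur in F_20 (5T3). Each of the other remaining candidates has further cycle types, and by the Chebotarev density theorem the matching factorization patterns would occur for a proportion of primes equal to their share of the group: S_5 (5T5) additionally contains elements of type 3+2, 3+1+1, 2+1+1+1 (50 of its 120 elements, about 42% of primes). None of the 18 primes tested shows any such pattern (for each of these groups the chance of that is below 10^-4), which rules them out. Hence G = F_20 (5T3), of order 20.

F_20, the Frobenius group of order 20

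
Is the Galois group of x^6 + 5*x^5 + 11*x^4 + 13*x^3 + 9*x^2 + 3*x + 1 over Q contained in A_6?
The polynomial is irreducible of degree 6 over Q. Its discriminant is -16807, which is not a perfect square. A Galois group lies in the alternating group exactly when the discriminant is a square in Q, so the Galois group (C_6) is not contained in A_6.

No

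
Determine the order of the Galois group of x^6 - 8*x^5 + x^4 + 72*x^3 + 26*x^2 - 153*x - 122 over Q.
The degree of the splitting field over Q equals the order of the Galois group, so first determine the group. The polynomial f is an irreducible sextic over Q, so G = Gal(f/Q) is one of the 16 transitive subgroups 6T1, ..., 6T16 of S_6. The discriminant of f is 30991489 = 5567^2, a perfect square, so G is contained in A_6. The transitive groups of degree 6 contained in A_6 are: A_4 (6T4, order 12), S_4 (6T7, order 24), (C_3 x C_3) : C_4 (6T10, order 36), PSL(2,5) (6T12, order 60), A_6 (6T15, order 360). By Dedekind's theorem, for a prime p not dividing disc(f) the degrees of the irreducible factors of f mod p form the cycle type of an element of G. Factoring f modulo the 21 such primes p <= 79 (skipping 19, which divides the discriminant), each new pattern first appears at: mod 2: f = (x)(x^5 + x^3 + 1), pattern 5+1; mod 7: f = (x^3 + x^2 + 6x + 5)(x^3 + 5x^2 + 4x + 5), pattern 3+3; mod 61: f = (x)(x + 60)(x^2 + 25x + 56)(x^2 + 29x + 6), pattern 2+2+1+1. No other pattern occurs in this range, so the set of observed cycle types is {5+1, 3+3, 2+2+1+1}. The candidates containing elements of all these cycle types are PSL(2,5) (6T12) of order 60, A_6 (6T15) of order 360; the others are excluded. The observed types are precisely the cycle types that occur in PSL(2,5) (6T12) (apart from the identity). Each of the other remaining candidates has further cycle types, and by the Chebotarev density theorem the matching factorization patterns would occur for a proportion of primes equal to their share of the group: A_6 (6T15) additionally contains elements of type 4+2, 3+1+1+1 (130 of its 360 elements, about 36% of primes). None of the 21 primes tested shows any such pattern (for each of these groups the chance of that is below 10^-4), which rules them out. Hence G = PSL(2,5) (6T12), of order 60. The Galois group PSL(2,5) (6T12) has order 60, so the splitting field has degree 60 over Q.

60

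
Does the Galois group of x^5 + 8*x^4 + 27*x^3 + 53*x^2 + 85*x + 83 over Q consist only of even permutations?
The polynomial is irreducible of degree 5 over Q. Its discriminant is 1161105625 = 34075^2, a perfect square. A Galois group lies in the alternating group exactly when the discriminant is a square in Q, so the Galois group (D_5) is contained in A_5.

Yes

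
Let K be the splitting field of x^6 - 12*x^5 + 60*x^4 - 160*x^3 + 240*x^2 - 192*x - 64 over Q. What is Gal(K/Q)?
D_6, the dihedral group of order 12

The polynomial f is an irreducible sextic over Q, so G = Gal(f/Q) is one of the 16 transitive subgroups 6T1, ..., 6T16 of S_6. The discriminant of f is 1603087953297408, which is not a perfect square, so G is not contained in A_6. The transitive groups of degree 6 not contained in A_6 are: C_6 (6T1, order 6), S_3 (6T2, order 6), D_6 (6T3, order 12), C_3 x S_3 (6T5, order 18), A_4 x C_2 (6T6, order 24), S_4 (6T8, order 24), S_3 x S_3 (6T9, order 36), S_4 x C_2 (6T11, order 48), (S_3 x S_3) : C_2 (6T13, order 72), PGL(2,5) (6T14, order 120), S_6 (6T16, order 720). By Dedekind's theorem, for a prime p not dividing disc(f) the degrees of the irreducible factors of f mod p form the cycle type of an element of G. Factoring f modulo the 79 such primes p <= 419 (skipping 2, 3, which divide the discriminant), each new pattern first appears at: mod 5: f = (x^2 + x + 2)(x^2 + 3x + 3)(x^2 + 4x + 1), pattern 2+2+2; mod 7: f = (x^3 + x^2 + 5x + 2)(x^3 + x^2 + 5x + 3), pattern 3+3; mod 13: f = (x^6 + x^5 + 8x^4 + 9x^3 + 6x^2 + 3x + 1), pattern 6; mod 17: f = (x + 5)(x + 8)(x^2 + 3x + 5)(x^2 + 6x + 16), pattern 2+2+1+1; mod 31: f = (x + 2)(x + 5)(x + 9)(x + 18)(x + 22)(x + 25), pattern 1+1+1+1+1+1. No other pattern occurs in this range, so the set of observed cycle types is {2+2+2, 3+3, 6, 2+2+1+1, 1+1+1+1+1+1}. The candidates containing elements of all these cycle types are D_6 (6T3) of order 12, A_4 x C_2 (6T6) of order 24, S_3 x S_3 (6T9) of order 36, S_4 x C_2 (6T11) of order 48, (S_3 x S_3) : C_2 (6T13) of order 72, PGL(2,5) (6T14) of order 120, S_6 (6T16) of order 720; the others are excluded. The observed types are precisely the cycle types that occur in D_6 (6T3). Each of the other remaining candidates has further cycle types, and by the Chebotarev density theorem the matching factorization patterns would occur for a proportion of primes equal to their share of the group: A_4 x C_2 (6T6) additionally contains elements of type 2+1+1+1+1 (3 of its 24 elements, about 12% of primes); S_3 x S_3 (6T9) additionally contains elements of type 3+1+1+1 (4 of its 36 elements, about 11% of primes); S_4 x C_2 (6T11) additionally contains elements of type 4+2, 4+1+1, 2+1+1+1+1 (15 of its 48 elements, about 31% of primes); (S_3 x S_3) : C_2 (6T13) additionally contains elements of type 4+2, 3+2+1, 3+1+1+1, 2+1+1+1+1 (40 of its 72 elements, about 56% of primes); PGL(2,5) (6T14) additionally contains elements of type 5+1, 4+1+1 (54 of its 120 elements, about 45% of primes); S_6 (6T16) additionally contains elements of type 5+1, 4+2, 4+1+1, 3+2+1, 3+1+1+1, 2+1+1+1+1 (499 of its 720 elements, about 69% of primes). None of the 79 primes tested shows any such pattern (for each of these groups the chance of that is below 10^-4), which rules them out. Hence G = D_6 (6T3), of order 12.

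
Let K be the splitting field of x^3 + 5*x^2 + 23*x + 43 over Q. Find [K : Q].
The degree of the splitting field over Q equals the order of the Galois group, so first determine the group. The polynomial is an irreducible cubic over Q and its discriminant is -17856, which is not a perfect square. For an irreducible cubic, a non-square discriminant gives Galois group S_3. The Galois group S_3 (3T2) has order 6, so the splitting field has degree 6 over Q.

6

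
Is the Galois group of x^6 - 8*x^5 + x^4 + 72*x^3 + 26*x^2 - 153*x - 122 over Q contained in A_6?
Yes

The polynomial is irreducible of degree 6 over Q. Its discriminant is 30991489 = 5567^2, a perfect square. A Galois group lies in the alternating group exactly when the discriminant is a square in Q, so the Galois group (PSL(2,5)) is contained in A_6.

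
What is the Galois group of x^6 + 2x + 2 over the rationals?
The polynomial f is an irreducible sextic over Q, so G = Gal(f/Q) is one of the 16 transitive subgroups 6T1, ..., 6T16 of S_6. The discriminant of f is -1292992, which is not a perfect square, so G is not contained in A_6. The transitive groups of degree 6 not contained in A_6 are: C_6 (6T1, order 6), S_3 (6T2, order 6), D_6 (6T3, order 12), C_3 x S_3 (6T5, order 18), A_4 x C_2 (6T6, order 24), S_4 (6T8, order 24), S_3 x S_3 (6T9, order 36), S_4 x C_2 (6T11, order 48), (S_3 x S_3) : C_2 (6T13, order 72), PGL(2,5) (6T14, order 120), S_6 (6T16, order 720). By Dedekind's theorem, for a prime p not dividing disc(f) the degrees of the irreducible factors of f mod p form the cycle type of an element of G. Factoring f modulo the 3 such primes p <= 7 (skipping 2, which divides the discriminant), each new pattern first appears at: mod 3: f = (x^6 + 2x + 2), pattern 6; mod 5: f = (x + 3)(x + 4)(x^4 + 3x^3 + 2x^2 + 1), pattern 4+1+1; mod 7: f = (x + 5)(x^2 + 4x + 5)(x^3 + 5x^2 + 4), pattern 3+2+1. No other pattern occurs in this range, so the set of observed cycle types is {6, 4+1+1, 3+2+1}. Among the candidates above, the only group containing elements of all these cycle types is S_6 (6T16); every other candidate lacks at least one of them. Hence G = S_6 (6T16), of order 720.

S_6 (order 720)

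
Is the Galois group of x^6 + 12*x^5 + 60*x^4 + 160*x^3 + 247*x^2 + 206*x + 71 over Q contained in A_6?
The polynomial is irreducible of degree 6 over Q. Its discriminant is -904619968, which is not a perfect square. A Galois group lies in the alternating group exactly when the discriminant is a square in Q, so the Galois group (C_6) is not contained in A_6.

No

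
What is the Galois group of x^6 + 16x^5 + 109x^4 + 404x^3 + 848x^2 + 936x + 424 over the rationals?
The polynomial f is an irreducible sextic over Q, so G = Gal(f/Q) is one of the 16 transitive subgroups 6T1, ..., 6T16 of S_6. The discriminant of f is -16440967168, which is not a perfect square, so G is not contained in A_6. The transitive groups of degree 6 not contained in A_6 are: C_6 (6T1, order 6), S_3 (6T2, order 6), D_6 (6T3, order 12), C_3 x S_3 (6T5, order 18), A_4 x C_2 (6T6, order 24), S_4 (6T8, order 24), S_3 x S_3 (6T9, order 36), S_4 x C_2 (6T11, order 48), (S_3 x S_3) : C_2 (6T13, order 72), PGL(2,5) (6T14, order 120), S_6 (6T16, order 720). By Dedekind's theorem, for a prime p not dividing disc(f) the degrees of the irreducible factors of f mod p form the cycle type of an element of G. Factoring f modulo the 28 such primes p <= 113 (skipping 2, 37, which divide the discriminant), each new pattern first appears at: mod 3: f = (x^6 + x^5 + x^4 + 2x^3 + 2x^2 + 1), pattern 6; mod 5: f = (x + 3)(x^2 + x + 2)(x^3 + 2x^2 + x + 4), pattern 3+2+1; mod 7: f = (x^2 + x + 3)(x^4 + x^3 + 2x + 6), pattern 4+2; mod 17: f = (x^3 + 3x^2 + 14x + 14)(x^3 + 13x^2 + 5x + 6), pattern 3+3; mod 19: f = (x^2 + 5)(x^2 + 3x + 11)(x^2 + 13x + 16), pattern 2+2+2; mod 41: f = (x + 7)(x + 9)(x + 19)(x^3 + 22x^2 + 38x + 12), pattern 3+1+1+1; mod 53: f = (x)(x + 41)(x^2 + 4x + 16)(x^2 + 24x + 15), pattern 2+2+1+1; mod 113: f = (x + 23)(x + 28)(x + 74)(x + 92)(x^2 + 25x + 10), pattern 2+1+1+1+1. No other pattern occurs in this range, so the set of observed cycle types is {6, 3+2+1, 4+2, 3+3, 2+2+2, 3+1+1+1, 2+2+1+1, 2+1+1+1+1}. The candidates containing elements of all these cycle types are (S_3 x S_3) : C_2 (6T13) of order 72, S_6 (6T16) of order 720; the others are excluded. The observed types are precisely the cycle types that occur in (S_3 x S_3) : C_2 (6T13) (apart from the identity). Each of the other remaining candidates has further cycle types, and by the Chebotarev density theorem the matching factorization patterns would occur for a proportion of primes equal to their share of the group: S_6 (6T16) additionally contains elements of type 5+1, 4+1+1 (234 of its 720 elements, about 32% of primes). None of the 28 primes tested shows any such pattern (for each of these groups the chance of that is below 10^-4), which rules them out. Hence G = (S_3 x S_3) : C_2 (6T13), of order 72.

(S_3 x S_3) : C_2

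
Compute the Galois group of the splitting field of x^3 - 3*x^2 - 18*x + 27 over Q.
C_3

The polynomial is an irreducible cubic over Q and its discriminant is 35721 = 189^2, a perfect square. For an irreducible cubic, a square discriminant forces the Galois group to be A_3, the cyclic group of order 3.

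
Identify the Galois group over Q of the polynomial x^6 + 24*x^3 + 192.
C_3 x S_3, the group 6T5 of order 18

The polynomial f is an irreducible sextic over Q, so G = Gal(f/Q) is one of the 16 transitive subgroups 6T1, ..., 6T16 of S_6. The discriminant of f is -190210142896128, which is not a perfect square, so G is not contained in A_6. The transitive groups of degree 6 not contained in A_6 are: C_6 (6T1, order 6), S_3 (6T2, order 6), D_6 (6T3, order 12), C_3 x S_3 (6T5, order 18), A_4 x C_2 (6T6, order 24), S_4 (6T8, order 24), S_3 x S_3 (6T9, order 36), S_4 x C_2 (6T11, order 48), (S_3 x S_3) : C_2 (6T13, order 72), PGL(2,5) (6T14, order 120), S_6 (6T16, order 720). By Dedekind's theorem, for a prime p not dividing disc(f) the degrees of the irreducible factors of f mod p form the cycle type of an element of G. Factoring f modulo the 33 such primes p <= 149 (skipping 2, 3, which divide the discriminant), each new pattern first appears at: mod 5: f = (x^6 + 4x^3 + 2), pattern 6; mod 7: f = (x + 3)(x + 5)(x + 6)(x^3 + 4), pattern 3+1+1+1; mod 17: f = (x^2 + 9x + 11)(x^2 + 10x + 11)(x^2 + 15x + 11), pattern 2+2+2; mod 19: f = (x^3 + 9)(x^3 + 15), pattern 3+3; mod 73: f = (x + 11)(x + 13)(x + 15)(x + 29)(x + 31)(x + 47), pattern 1+1+1+1+1+1. No other pattern occurs in this range, so the set of observed cycle types is {6, 3+1+1+1, 2+2+2, 3+3, 1+1+1+1+1+1}. The candidates containing elements of all these cycle types are C_3 x S_3 (6T5) of order 18, S_3 x S_3 (6T9) of order 36, (S_3 x S_3) : C_2 (6T13) of order 72, S_6 (6T16) of order 720; the others are excluded. The observed types are precisely the cycle types that occur in C_3 x S_3 (6T5). Each of the other remaining candidates has further cycle types, and by the Chebotarev density theorem the matching factorization patterns would occur for a proportion of primes equal to their share of the group: S_3 x S_3 (6T9) additionally contains elements of type 2+2+1+1 (9 of its 36 elements, about 25% of primes); (S_3 x S_3) : C_2 (6T13) additionally contains elements of type 4+2, 3+2+1, 2+2+1+1, 2+1+1+1+1 (45 of its 72 elements, about 62% of primes); S_6 (6T16) additionally contains elements of type 5+1, 4+2, 4+1+1, 3+2+1, 2+2+1+1, 2+1+1+1+1 (504 of its 720 elements, about 70% of primes). None of the 33 primes tested shows any such pattern (for each of these groups the chance of that is below 10^-4), which rules them out. Hence G = C_3 x S_3 (6T5), of order 18.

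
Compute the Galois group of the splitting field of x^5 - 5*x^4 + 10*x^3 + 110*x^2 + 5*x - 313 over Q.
The polynomial f is an irreducible quintic over Q, so G = Gal(f/Q) is a transitive subgroup of S_5: one of C_5 (5T1, order 5), D_5 (5T2, order 10), F_20 (5T3, order 20), A_5 (5T4, order 60) or S_5 (5T5, order 120). The discriminant of f is 165888000000000, which is not a perfect square, so G is not contained in A_5. The transitive groups of degree 5 not contained in A_5 are: F_20 (5T3, order 20), S_5 (5T5, order 120). By Dedekind's theorem, for a prime p not dividing disc(f) the degrees of the irreducible factors of f mod p form the cycle type of an element of G. Factoring f modulo the 18 such primes p <= 73 (skipping 2, 3, 5, which divide the discriminant), each new pattern first appears at: mod 7: f = (x + 1)(x^4 + x^3 + 2x^2 + 3x + 2), pattern 4+1; mod 11: f = (x^5 + 6x^4 + 10x^3 + 5x + 6), pattern 5; mod 19: f = (x + 9)(x^2 + 10x + 7)(x^2 + 14x + 8), pattern 2+2+1; mod 41: f = (x + 4)(x + 10)(x + 16)(x + 22)(x + 25), pattern 1+1+1+1+1. No other pattern occurs in this range, so the set of observed cycle types is {4+1, 5, 2+2+1, 1+1+1+1+1}. The candidates containing elements of all these cycle types are F_20 (5T3) of order 20, S_5 (5T5) of order 120; the others are excluded. The observed types are precisely the cycle types that occur in F_20 (5T3). Each of the other remaining candidates has further cycle types, and by the Chebotarev density theorem the matching factorization patterns would occur for a proportion of primes equal to their share of the group: S_5 (5T5) additionally contains elements of type 3+2, 3+1+1, 2+1+1+1 (50 of its 120 elements, about 42% of primes). None of the 18 primes tested shows any such pattern (for each of these groups the chance of that is below 10^-4), which rules them out. Hence G = F_20 (5T3), of order 20.

F_20 (order 20)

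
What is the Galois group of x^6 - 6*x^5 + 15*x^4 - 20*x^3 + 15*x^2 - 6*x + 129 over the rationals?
D_6, the dihedral group of order 12

The polynomial f is an irreducible sextic over Q, so G = Gal(f/Q) is one of the 16 transitive subgroups 6T1, ..., 6T16 of S_6. The discriminant of f is -1603087953297408, which is not a perfect square, so G is not contained in A_6. The transitive groups of degree 6 not contained in A_6 are: C_6 (6T1, order 6), S_3 (6T2, order 6), D_6 (6T3, order 12), C_3 x S_3 (6T5, order 18), A_4 x C_2 (6T6, order 24), S_4 (6T8, order 24), S_3 x S_3 (6T9, order 36), S_4 x C_2 (6T11, order 48), (S_3 x S_3) : C_2 (6T13, order 72), PGL(2,5) (6T14, order 120), S_6 (6T16, order 720). By Dedekind's theorem, for a prime p not dividing disc(f) the degrees of the irreducible factors of f mod p form the cycle type of an element of G. Factoring f modulo the 79 such primes p <= 419 (skipping 2, 3, which divide the discriminant), each new pattern first appears at: mod 5: f = (x^2 + 2x + 4)(x^2 + 3x + 3)(x^2 + 4x + 2), pattern 2+2+2; mod 7: f = (x^6 + x^5 + x^4 + x^3 + x^2 + x + 3), pattern 6; mod 11: f = (x + 3)(x + 6)(x^2 + 2x + 2)(x^2 + 5x + 10), pattern 2+2+1+1; mod 19: f = (x^3 + 16x^2 + 3x + 8)(x^3 + 16x^2 + 3x + 9), pattern 3+3; mod 43: f = (x)(x + 5)(x + 6)(x + 35)(x + 36)(x + 41), pattern 1+1+1+1+1+1. No other pattern occurs in this range, so the set of observed cycle types is {2+2+2, 6, 2+2+1+1, 3+3, 1+1+1+1+1+1}. The candidates containing elements of all these cycle types are D_6 (6T3) of order 12, A_4 x C_2 (6T6) of order 24, S_3 x S_3 (6T9) of order 36, S_4 x C_2 (6T11) of order 48, (S_3 x S_3) : C_2 (6T13) of order 72, PGL(2,5) (6T14) of order 120, S_6 (6T16) of order 720; the others are excluded. The observed types are precisely the cycle types that occur in D_6 (6T3). Each of the other remaining candidates has further cycle types, and by the Chebotarev density theorem the matching factorization patterns would occur for a proportion of primes equal to their share of the group: A_4 x C_2 (6T6) additionally contains elements of type 2+1+1+1+1 (3 of its 24 elements, about 12% of primes); S_3 x S_3 (6T9) additionally contains elements of type 3+1+1+1 (4 of its 36 elements, about 11% of primes); S_4 x C_2 (6T11) additionally contains elements of type 4+2, 4+1+1, 2+1+1+1+1 (15 of its 48 elements, about 31% of primes); (S_3 x S_3) : C_2 (6T13) additionally contains elements of type 4+2, 3+2+1, 3+1+1+1, 2+1+1+1+1 (40 of its 72 elements, about 56% of primes); PGL(2,5) (6T14) additionally contains elements of type 5+1, 4+1+1 (54 of its 120 elements, about 45% of primes); S_6 (6T16) additionally contains elements of type 5+1, 4+2, 4+1+1, 3+2+1, 3+1+1+1, 2+1+1+1+1 (499 of its 720 elements, about 69% of primes). None of the 79 primes tested shows any such pattern (for each of these groups the chance of that is below 10^-4), which rules them out. Hence G = D_6 (6T3), of order 12.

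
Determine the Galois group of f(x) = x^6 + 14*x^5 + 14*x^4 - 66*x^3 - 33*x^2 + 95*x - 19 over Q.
The polynomial f is an irreducible sextic over Q, so G = Gal(f/Q) is one of the 16 transitive subgroups 6T1, ..., 6T16 of S_6. The discriminant of f is 1770264843169 = 1330513^2, a perfect square, so G is contained in A_6. The transitive groups of degree 6 contained in A_6 are: A_4 (6T4, order 12), S_4 (6T7, order 24), (C_3 x C_3) : C_4 (6T10, order 36), PSL(2,5) (6T12, order 60), A_6 (6T15, order 360). By Dedekind's theorem, for a prime p not dividing disc(f) the degrees of the irreducible factors of f mod p form the cycle type of an element of G. Factoring f modulo the 21 such primes p <= 79 (skipping 19, which divides the discriminant), each new pattern first appears at: mod 2: f = (x + 1)(x^5 + x^4 + x^3 + x^2 + 1), pattern 5+1; mod 7: f = (x^3 + 2x^2 + 1)(x^3 + 5x^2 + 4x + 2), pattern 3+3; mod 61: f = (x + 5)(x + 50)(x^2 + 8x + 51)(x^2 + 12x + 42), pattern 2+2+1+1. No other pattern occurs in this range, so the set of observed cycle types is {5+1, 3+3, 2+2+1+1}. The candidates containing elements of all these cycle types are PSL(2,5) (6T12) of order 60, A_6 (6T15) of order 360; the others are excluded. The observed types are precisely the cycle types that occur in PSL(2,5) (6T12) (apart from the identity). Each of the other remaining candidates has further cycle types, and by the Chebotarev density theorem the matching factorization patterns would occur for a proportion of primes equal to their share of the group: A_6 (6T15) additionally contains elements of type 4+2, 3+1+1+1 (130 of its 360 elements, about 36% of primes). None of the 21 primes tested shows any such pattern (for each of these groups the chance of that is below 10^-4), which rules them out. Hence G = PSL(2,5) (6T12), of order 60.

PSL(2,5) (also written A5(6))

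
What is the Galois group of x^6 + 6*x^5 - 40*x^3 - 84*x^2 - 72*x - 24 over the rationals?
The polynomial f is an irreducible sextic over Q, so G = Gal(f/Q) is one of the 16 transitive subgroups 6T1, ..., 6T16 of S_6. The discriminant of f is 1719926784 = 41472^2, a perfect square, so G is contained in A_6. The transitive groups of degree 6 contained in A_6 are: A_4 (6T4, order 12), S_4 (6T7, order 24), (C_3 x C_3) : C_4 (6T10, order 36), PSL(2,5) (6T12, order 60), A_6 (6T15, order 360). By Dedekind's theorem, for a prime p not dividing disc(f) the degrees of the irreducible factors of f mod p form the cycle type of an element of G. Factoring f modulo the 33 such primes p <= 149 (skipping 2, 3, which divide the discriminant), each new pattern first appears at: mod 5: f = (x^3 + 2x^2 + 4x + 4)(x^3 + 4x^2 + 3x + 4), pattern 3+3; mod 17: f = (x + 8)(x + 11)(x^2 + 2x + 4)(x^2 + 2x + 15), pattern 2+2+1+1; mod 71: f = (x + 3)(x + 4)(x + 13)(x + 60)(x + 69)(x + 70), pattern 1+1+1+1+1+1. No other pattern occurs in this range, so the set of observed cycle types is {3+3, 2+2+1+1, 1+1+1+1+1+1}. The candidates containing elements of all these cycle types are A_4 (6T4) of order 12, S_4 (6T7) of order 24, (C_3 x C_3) : C_4 (6T10) of order 36, PSL(2,5) (6T12) of order 60, A_6 (6T15) of order 360; the others are excluded. The observed types are precisely the cycle types that occur in A_4 (6T4). Each of the other remaining candidates has further cycle types, and by the Chebotarev density theorem the matching factorization patterns would occur for a proportion of primes equal to their share of the group: S_4 (6T7) additionally contains elements of type 4+2 (6 of its 24 elements, about 25% of primes); (C_3 x C_3) : C_4 (6T10) additionally contains elements of type 4+2, 3+1+1+1 (22 of its 36 elements, about 61% of primes); PSL(2,5) (6T12) additionally contains elements of type 5+1 (24 of its 60 elements, about 40% of primes); A_6 (6T15) additionally contains elements of type 5+1, 4+2, 3+1+1+1 (274 of its 360 elements, about 76% of primes). None of the 33 primes tested shows any such pattern (for each of these groups the chance of that is below 10^-4), which rules them out. Hence G = A_4 (6T4), of order 12.

A_4, A_4 acting on 6 points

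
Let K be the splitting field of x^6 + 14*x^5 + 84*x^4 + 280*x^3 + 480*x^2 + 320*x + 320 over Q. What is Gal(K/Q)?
The polynomial f is an irreducible sextic over Q, so G = Gal(f/Q) is one of the 16 transitive subgroups 6T1, ..., 6T16 of S_6. The discriminant of f is 564385546240000 = 23756800^2, a perfect square, so G is contained in A_6. The transitive groups of degree 6 contained in A_6 are: A_4 (6T4, order 12), S_4 (6T7, order 24), (C_3 x C_3) : C_4 (6T10, order 36), PSL(2,5) (6T12, order 60), A_6 (6T15, order 360). By Dedekind's theorem, for a prime p not dividing disc(f) the degrees of the irreducible factors of f mod p form the cycle type of an element of G. Factoring f modulo the 19 such primes p <= 79 (skipping 2, 5, 29, which divide the discriminant), each new pattern first appears at: mod 3: f = (x^2 + x + 2)(x^4 + x^3 + 2x + 1), pattern 4+2; mod 11: f = (x^3 + 8x + 5)(x^3 + 3x^2 + 10x + 9), pattern 3+3; mod 19: f = (x + 5)(x + 7)(x^2 + 9x + 10)(x^2 + 12x + 2), pattern 2+2+1+1; mod 61: f = (x + 11)(x + 25)(x + 58)(x^3 + 42x^2 + 56x + 51), pattern 3+1+1+1. No other pattern occurs in this range, so the set of observed cycle types is {4+2, 3+3, 2+2+1+1, 3+1+1+1}. The candidates containing elements of all these cycle types are (C_3 x C_3) : C_4 (6T10) of order 36, A_6 (6T15) of order 360; the others are excluded. The observed types are precisely the cycle types that occur in (C_3 x C_3) : C_4 (6T10) (apart from the identity). Each of the other remaining candidates has further cycle types, and by the Chebotarev density theorem the matching factorization patterns would occur for a proportion of primes equal to their share of the group: A_6 (6T15) additionally contains elements of type 5+1 (144 of its 360 elements, about 40% of primes). None of the 19 primes tested shows any such pattern (for each of these groups the chance of that is below 10^-4), which rules them out. Hence G = (C_3 x C_3) : C_4 (6T10), of order 36.

(C_3 x C_3) : C_4 (order 36)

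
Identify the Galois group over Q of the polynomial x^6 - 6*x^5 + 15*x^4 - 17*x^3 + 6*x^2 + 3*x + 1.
C_3 x S_3 (also written G18)

The polynomial f is an irreducible sextic over Q, so G = Gal(f/Q) is one of the 16 transitive subgroups 6T1, ..., 6T16 of S_6. The discriminant of f is -177147, which is not a perfect square, so G is not contained in A_6. The transitive groups of degree 6 not contained in A_6 are: C_6 (6T1, order 6), S_3 (6T2, order 6), D_6 (6T3, order 12), C_3 x S_3 (6T5, order 18), A_4 x C_2 (6T6, order 24), S_4 (6T8, order 24), S_3 x S_3 (6T9, order 36), S_4 x C_2 (6T11, order 48), (S_3 x S_3) : C_2 (6T13, order 72), PGL(2,5) (6T14, order 120), S_6 (6T16, order 720). By Dedekind's theorem, for a prime p not dividing disc(f) the degrees of the irreducible factors of f mod p form the cycle type of an element of G. Factoring f modulo the 33 such primes p <= 139 (skipping 3, which divides the discriminant), each new pattern first appears at: mod 2: f = (x^6 + x^4 + x^3 + x + 1), pattern 6; mod 7: f = (x + 2)(x + 4)(x + 5)(x^3 + 4x^2 + 3x + 3), pattern 3+1+1+1; mod 17: f = (x^2 + 3x + 3)(x^2 + 11x + 12)(x^2 + 14x + 9), pattern 2+2+2; mod 19: f = (x^3 + 16x^2 + 3x + 8)(x^3 + 16x^2 + 3x + 12), pattern 3+3; mod 73: f = (x + 41)(x + 42)(x + 43)(x + 50)(x + 51)(x + 59), pattern 1+1+1+1+1+1. No other pattern occurs in this range, so the set of observed cycle types is {6, 3+1+1+1, 2+2+2, 3+3, 1+1+1+1+1+1}. The candidates containing elements of all these cycle types are C_3 x S_3 (6T5) of order 18, S_3 x S_3 (6T9) of order 36, (S_3 x S_3) : C_2 (6T13) of order 72, S_6 (6T16) of order 720; the others are excluded. The observed types are precisely the cycle types that occur in C_3 x S_3 (6T5). Each of the other remaining candidates has further cycle types, and by the Chebotarev density theorem the matching factorization patterns would occur for a proportion of primes equal to their share of the group: S_3 x S_3 (6T9) additionally contains elements of type 2+2+1+1 (9 of its 36 elements, about 25% of primes); (S_3 x S_3) : C_2 (6T13) additionally contains elements of type 4+2, 3+2+1, 2+2+1+1, 2+1+1+1+1 (45 of its 72 elements, about 62% of primes); S_6 (6T16) additionally contains elements of type 5+1, 4+2, 4+1+1, 3+2+1, 2+2+1+1, 2+1+1+1+1 (504 of its 720 elements, about 70% of primes). None of the 33 primes tested shows any such pattern (for each of these groups the chance of that is below 10^-4), which rules them out. Hence G = C_3 x S_3 (6T5), of order 18.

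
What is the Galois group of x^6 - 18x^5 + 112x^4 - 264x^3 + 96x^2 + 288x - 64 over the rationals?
6T2: S_3

The polynomial f is an irreducible sextic over Q, so G = Gal(f/Q) is one of the 16 transitive subgroups 6T1, ..., 6T16 of S_6. The discriminant of f is 870211913777152, which is not a perfect square, so G is not contained in A_6. The transitive groups of degree 6 not contained in A_6 are: C_6 (6T1, order 6), S_3 (6T2, order 6), D_6 (6T3, order 12), C_3 x S_3 (6T5, order 18), A_4 x C_2 (6T6, order 24), S_4 (6T8, order 24), S_3 x S_3 (6T9, order 36), S_4 x C_2 (6T11, order 48), (S_3 x S_3) : C_2 (6T13, order 72), PGL(2,5) (6T14, order 120), S_6 (6T16, order 720). By Dedekind's theorem, for a prime p not dividing disc(f) the degrees of the irreducible factors of f mod p form the cycle type of an element of G. Factoring f modulo the 23 such primes p <= 97 (skipping 2, 37, which divide the discriminant), each new pattern first appears at: mod 3: f = (x^3 + x^2 + x + 2)(x^3 + 2x^2 + x + 1), pattern 3+3; mod 5: f = (x^2 + x + 2)(x^2 + 2x + 4)(x^2 + 4x + 2), pattern 2+2+2; mod 67: f = (x + 2)(x + 3)(x + 27)(x + 34)(x + 58)(x + 59), pattern 1+1+1+1+1+1. No other pattern occurs in this range, so the set of observed cycle types is {3+3, 2+2+2, 1+1+1+1+1+1}. The candidates containing elements of all these cycle types are C_6 (6T1) of order 6, S_3 (6T2) of order 6, D_6 (6T3) of order 12, C_3 x S_3 (6T5) of order 18, A_4 x C_2 (6T6) of order 24, S_4 (6T8) of order 24, S_3 x S_3 (6T9) of order 36, S_4 x C_2 (6T11) of order 48, (S_3 x S_3) : C_2 (6T13) of order 72, PGL(2,5) (6T14) of order 120, S_6 (6T16) of order 720; the others are excluded. The observed types are precisely the cycle types that occur in S_3 (6T2). Each of the other remaining candidates has further cycle types, and by the Chebotarev density theorem the matching factorization patterns would occur for a proportion of primes equal to their share of the group: C_6 (6T1) additionally contains elements of type 6 (2 of its 6 elements, about 33% of primes); D_6 (6T3) additionally contains elements of type 6, 2+2+1+1 (5 of its 12 elements, about 42% of primes); C_3 x S_3 (6T5) additionally contains elements of type 6, 3+1+1+1 (10 of its 18 elements, about 56% of primes); A_4 x C_2 (6T6) additionally contains elements of type 6, 2+2+1+1, 2+1+1+1+1 (14 of its 24 elements, about 58% of primes); S_4 (6T8) additionally contains elements of type 4+1+1, 2+2+1+1 (9 of its 24 elements, about 38% of primes); S_3 x S_3 (6T9) additionally contains elements of type 6, 3+1+1+1, 2+2+1+1 (25 of its 36 elements, about 69% of primes); S_4 x C_2 (6T11) additionally contains elements of type 6, 4+2, 4+1+1, 2+2+1+1, 2+1+1+1+1 (32 of its 48 elements, about 67% of primes); (S_3 x S_3) : C_2 (6T13) additionally contains elements of type 6, 4+2, 3+2+1, 3+1+1+1, 2+2+1+1, 2+1+1+1+1 (61 of its 72 elements, about 85% of primes); PGL(2,5) (6T14) additionally contains elements of type 6, 5+1, 4+1+1, 2+2+1+1 (89 of its 120 elements, about 74% of primes); S_6 (6T16) additionally contains elements of type 6, 5+1, 4+2, 4+1+1, 3+2+1, 3+1+1+1, 2+2+1+1, 2+1+1+1+1 (664 of its 720 elements, about 92% of primes). None of the 23 primes tested shows any such pattern (for each of these groups the chance of that is below 10^-4), which rules them out. Hence G = S_3 (6T2), of order 6.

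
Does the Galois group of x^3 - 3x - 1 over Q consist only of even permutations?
The polynomial is irreducible of degree 3 over Q. Its discriminant is 81 = 9^2, a perfect square. A Galois group lies in the alternating group exactly when the discriminant is a square in Q, so the Galois group (C_3) is contained in A_3.

Yes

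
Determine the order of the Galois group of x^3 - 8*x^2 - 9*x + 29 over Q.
3

The degree of the splitting field over Q equals the order of the Galois group, so first determine the group. The polynomial is an irreducible cubic over Q and its discriminant is 82369 = 287^2, a perfect square. For an irreducible cubic, a square discriminant forces the Galois group to be A_3, the cyclic group of order 3. The Galois group C_3 (3T1) has order 3, so the splitting field has degree 3 over Q.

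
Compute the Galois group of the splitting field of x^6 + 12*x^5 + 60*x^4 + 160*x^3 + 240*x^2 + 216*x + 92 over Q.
6T15: A_6

The polynomial f is an irreducible sextic over Q, so G = Gal(f/Q) is one of the 16 transitive subgroups 6T1, ..., 6T16 of S_6. The discriminant of f is 746496000000 = 864000^2, a perfect square, so G is contained in A_6. The transitive groups of degree 6 contained in A_6 are: A_4 (6T4, order 12), S_4 (6T7, order 24), (C_3 x C_3) : C_4 (6T10, order 36), PSL(2,5) (6T12, order 60), A_6 (6T15, order 360). By Dedekind's theorem, for a prime p not dividing disc(f) the degrees of the irreducible factors of f mod p form the cycle type of an element of G. Factoring f modulo the 6 such primes p <= 23 (skipping 2, 3, 5, which divide the discriminant), each new pattern first appears at: mod 7: f = (x + 5)(x^5 + 4x^3 + 2x + 3), pattern 5+1; mod 23: f = (x)(x + 9)(x + 14)(x^3 + 12x^2 + 3x + 5), pattern 3+1+1+1. No other pattern occurs in this range, so the set of observed cycle types is {5+1, 3+1+1+1}. Among the candidates above, the only group containing elements of all these cycle types is A_6 (6T15) — each of A_4 (6T4), S_4 (6T7), (C_3 x C_3) : C_4 (6T10), PSL(2,5) (6T12) lacks at least one of them. Hence G = A_6 (6T15), of order 360.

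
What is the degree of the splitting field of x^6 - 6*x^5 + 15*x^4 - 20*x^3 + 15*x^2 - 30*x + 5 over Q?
The degree of the splitting field over Q equals the order of the Galois group, so first determine the group. The polynomial f is an irreducible sextic over Q, so G = Gal(f/Q) is one of the 16 transitive subgroups 6T1, ..., 6T16 of S_6. The discriminant of f is 746496000000 = 864000^2, a perfect square, so G is contained in A_6. The transitive groups of degree 6 contained in A_6 are: A_4 (6T4, order 12), S_4 (6T7, order 24), (C_3 x C_3) : C_4 (6T10, order 36), PSL(2,5) (6T12, order 60), A_6 (6T15, order 360). By Dedekind's theorem, for a prime p not dividing disc(f) the degrees of the irreducible factors of f mod p form the cycle type of an element of G. Factoring f modulo the 6 such primes p <= 23 (skipping 2, 3, 5, which divide the discriminant), each new pattern first appears at: mod 7: f = (x + 3)(x^5 + 5x^4 + x^2 + 5x + 4), pattern 5+1; mod 23: f = (x + 1)(x + 10)(x + 15)(x^3 + 14x^2 + 5x + 10), pattern 3+1+1+1. No other pattern occurs in this range, so the set of observed cycle types is {5+1, 3+1+1+1}. Among the candidates above, the only group containing elements of all these cycle types is A_6 (6T15) — each of A_4 (6T4), S_4 (6T7), (C_3 x C_3) : C_4 (6T10), PSL(2,5) (6T12) lacks at least one of them. Hence G = A_6 (6T15), of order 360. The Galois group A_6 (6T15) has order 360, so the splitting field has degree 360 over Q.

360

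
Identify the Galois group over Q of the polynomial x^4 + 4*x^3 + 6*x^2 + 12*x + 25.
The polynomial is an irreducible quartic over Q and its discriminant is 937984, which is not a perfect square, so the Galois group is not contained in A_4. The resolvent cubic y^3 - 6*y^2 - 52*y + 56 is irreducible over Q. An irreducible resolvent with non-square discriminant gives S_4.

S_4 (order 24)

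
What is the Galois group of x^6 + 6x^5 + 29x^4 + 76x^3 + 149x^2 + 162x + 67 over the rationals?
The polynomial f is an irreducible sextic over Q, so G = Gal(f/Q) is one of the 16 transitive subgroups 6T1, ..., 6T16 of S_6. The discriminant of f is -6023628800, which is not a perfect square, so G is not contained in A_6. The transitive groups of degree 6 not contained in A_6 are: C_6 (6T1, order 6), S_3 (6T2, order 6), D_6 (6T3, order 12), C_3 x S_3 (6T5, order 18), A_4 x C_2 (6T6, order 24), S_4 (6T8, order 24), S_3 x S_3 (6T9, order 36), S_4 x C_2 (6T11, order 48), (S_3 x S_3) : C_2 (6T13, order 72), PGL(2,5) (6T14, order 120), S_6 (6T16, order 720). By Dedekind's theorem, for a prime p not dividing disc(f) the degrees of the irreducible factors of f mod p form the cycle type of an element of G. Factoring f modulo the 17 such primes p <= 71 (skipping 2, 5, 7, which divide the discriminant), each new pattern first appears at: mod 3: f = (x^3 + x^2 + 2x + 1)(x^3 + 2x^2 + x + 1), pattern 3+3; mod 13: f = (x^6 + 6x^5 + 3x^4 + 11x^3 + 6x^2 + 6x + 2), pattern 6; mod 19: f = (x^2 + 2x + 5)(x^4 + 4x^3 + 16x^2 + 5x + 2), pattern 4+2; mod 23: f = (x + 9)(x + 16)(x^4 + 4x^3 + 15x^2 + 22x + 15), pattern 4+1+1; mod 53: f = (x^2 + 2x + 42)(x^2 + 20x + 35)(x^2 + 37x + 52), pattern 2+2+2; mod 59: f = (x + 10)(x + 51)(x^2 + 31x + 26)(x^2 + 32x + 27), pattern 2+2+1+1; mod 71: f = (x + 8)(x + 24)(x + 49)(x + 65)(x^2 + 2x + 25), pattern 2+1+1+1+1. No other pattern occurs in this range, so the set of observed cycle types is {3+3, 6, 4+2, 4+1+1, 2+2+2, 2+2+1+1, 2+1+1+1+1}. The candidates containing elements of all these cycle types are S_4 x C_2 (6T11) of order 48, S_6 (6T16) of order 720; the others are excluded. The observed types are precisely the cycle types that occur in S_4 x C_2 (6T11) (apart from the identity). Each of the other remaining candidates has further cycle types, and by the Chebotarev density theorem the matching factorization patterns would occur for a proportion of primes equal to their share of the group: S_6 (6T16) additionally contains elements of type 5+1, 3+2+1, 3+1+1+1 (304 of its 720 elements, about 42% of primes). None of the 17 primes tested shows any such pattern (for each of these groups the chance of that is below 10^-4), which rules them out. Hence G = S_4 x C_2 (6T11), of order 48.

S_4 x C_2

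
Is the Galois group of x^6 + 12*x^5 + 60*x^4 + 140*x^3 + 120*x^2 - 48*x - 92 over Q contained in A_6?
No

The polynomial is irreducible of degree 6 over Q. Its discriminant is 660451885056, which is not a perfect square. A Galois group lies in the alternating group exactly when the discriminant is a square in Q, so the Galois group (S_3 x S_3) is not contained in A_6.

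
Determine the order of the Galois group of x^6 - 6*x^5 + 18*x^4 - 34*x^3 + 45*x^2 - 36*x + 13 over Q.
120

The degree of the splitting field over Q equals the order of the Galois group, so first determine the group. The polynomial f is an irreducible sextic over Q, so G = Gal(f/Q) is one of the 16 transitive subgroups 6T1, ..., 6T16 of S_6. The discriminant of f is -16003008, which is not a perfect square, so G is not contained in A_6. The transitive groups of degree 6 not contained in A_6 are: C_6 (6T1, order 6), S_3 (6T2, order 6), D_6 (6T3, order 12), C_3 x S_3 (6T5, order 18), A_4 x C_2 (6T6, order 24), S_4 (6T8, order 24), S_3 x S_3 (6T9, order 36), S_4 x C_2 (6T11, order 48), (S_3 x S_3) : C_2 (6T13, order 72), PGL(2,5) (6T14, order 120), S_6 (6T16, order 720). By Dedekind's theorem, for a prime p not dividing disc(f) the degrees of the irreducible factors of f mod p form the cycle type of an element of G. Factoring f modulo the 21 such primes p <= 89 (skipping 2, 3, 7, which divide the discriminant), each new pattern first appears at: mod 5: f = (x^6 + 4x^5 + 3x^4 + x^3 + 4x + 3), pattern 6; mod 11: f = (x + 8)(x^5 + 8x^4 + 9x^3 + 4x^2 + 2x + 3), pattern 5+1; mod 13: f = (x)(x + 4)(x^4 + 3x^3 + 6x^2 + 7x + 4), pattern 4+1+1; mod 23: f = (x + 2)(x + 6)(x^2 + 3x + 21)(x^2 + 6x + 10), pattern 2+2+1+1; mod 43: f = (x^3 + 16x^2 + 30x + 18)(x^3 + 21x^2 + 39x + 27), pattern 3+3; mod 61: f = (x^2 + 30x + 2)(x^2 + 41x + 31)(x^2 + 45x + 13), pattern 2+2+2. No other pattern occurs in this range, so the set of observed cycle types is {6, 5+1, 4+1+1, 2+2+1+1, 3+3, 2+2+2}. The candidates containing elements of all these cycle types are PGL(2,5) (6T14) of order 120, S_6 (6T16) of order 720; the others are excluded. The observed types are precisely the cycle types that occur in PGL(2,5) (6T14) (apart from the identity). Each of the other remaining candidates has further cycle types, and by the Chebotarev density theorem the matching factorization patterns would occur for a proportion of primes equal to their share of the group: S_6 (6T16) additionally contains elements of type 4+2, 3+2+1, 3+1+1+1, 2+1+1+1+1 (265 of its 720 elements, about 37% of primes). None of the 21 primes tested shows any such pattern (for each of these groups the chance of that is below 10^-4), which rules them out. Hence G = PGL(2,5) (6T14), of order 120. The Galois group PGL(2,5) (6T14) has order 120, so the splitting field has degree 120 over Q.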